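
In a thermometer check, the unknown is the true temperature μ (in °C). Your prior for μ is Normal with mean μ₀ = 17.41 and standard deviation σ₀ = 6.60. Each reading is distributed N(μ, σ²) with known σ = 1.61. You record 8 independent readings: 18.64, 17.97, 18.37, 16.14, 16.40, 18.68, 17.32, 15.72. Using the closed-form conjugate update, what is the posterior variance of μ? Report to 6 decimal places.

0.321620

For Normal data with known variance σ², a Normal(μ₀, σ₀²) prior on μ is conjugate. Posterior precision = 1/σ₀² + n/σ²; posterior mean is the precision-weighted average of μ₀ and x̄.
σ₀² = 6.60² = 43.56, σ² = 1.61² = 2.5921; σ² + n·σ₀² = 2.5921 + 8·43.56 = 351.0721.
Posterior precision = 1/σ₀² + n/σ² = 1/43.56 + 8/2.5921 = (σ² + n·σ₀²)/(σ₀²σ²) = 351.0721/(43.56·2.5921); posterior variance σₙ² = σ₀²σ²/(σ² + n·σ₀²) = 43.56·2.5921/351.0721 = 0.321620.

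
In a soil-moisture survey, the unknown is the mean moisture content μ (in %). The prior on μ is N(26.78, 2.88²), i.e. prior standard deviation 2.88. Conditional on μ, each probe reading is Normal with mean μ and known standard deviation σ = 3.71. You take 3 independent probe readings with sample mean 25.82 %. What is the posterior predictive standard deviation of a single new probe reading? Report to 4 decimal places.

4.0888

For Normal data with known variance σ², a Normal(μ₀, σ₀²) prior on μ is conjugate. Posterior precision = 1/σ₀² + n/σ²; posterior mean is the precision-weighted average of μ₀ and x̄.
σ₀² = 2.88² = 8.2944, σ² = 3.71² = 13.7641; σ² + n·σ₀² = 13.7641 + 3·8.2944 = 38.6473.
Posterior precision = 1/σ₀² + n/σ² = 1/8.2944 + 3/13.7641 = (σ² + n·σ₀²)/(σ₀²σ²) = 38.6473/(8.2944·13.7641); posterior variance σₙ² = σ₀²σ²/(σ² + n·σ₀²) = 8.2944·13.7641/38.6473 = 2.954021.
Predictive variance for one new observation = σₙ² + σ² = 8.2944·13.7641/38.6473 + 13.7641 = σ²·(σ₀² + 38.6473)/38.6473 = 13.7641·46.9417/38.6473 = 16.718121; SD = √(13.7641·46.9417/38.6473) = 4.0888.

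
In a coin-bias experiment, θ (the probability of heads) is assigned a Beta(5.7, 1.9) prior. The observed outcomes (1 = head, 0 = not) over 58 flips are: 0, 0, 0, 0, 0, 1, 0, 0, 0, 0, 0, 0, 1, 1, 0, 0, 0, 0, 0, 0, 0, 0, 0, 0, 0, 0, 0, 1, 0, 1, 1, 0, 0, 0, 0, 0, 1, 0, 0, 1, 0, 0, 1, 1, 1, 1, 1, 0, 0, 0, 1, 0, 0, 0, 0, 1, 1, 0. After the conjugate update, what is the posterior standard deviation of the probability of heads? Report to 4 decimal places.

0.0577

The Beta prior is conjugate to a Binomial/Bernoulli likelihood; the update adds successes to α and failures to β.
Posterior: Beta(α+k, β+n−k) = Beta(5.7+16, 1.9+42) = Beta(21.7, 43.9).
Var = αβ/((α+β)²(α+β+1)) = 21.7·43.9/(65.6²·66.6) = 0.00332386; SD = √0.00332386 = 0.0577.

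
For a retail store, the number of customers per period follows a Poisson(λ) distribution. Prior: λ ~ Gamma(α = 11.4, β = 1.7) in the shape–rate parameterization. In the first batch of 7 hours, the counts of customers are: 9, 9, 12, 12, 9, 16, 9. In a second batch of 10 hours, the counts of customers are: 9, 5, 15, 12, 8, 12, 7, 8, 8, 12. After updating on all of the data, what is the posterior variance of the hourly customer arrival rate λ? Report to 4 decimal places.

With a Gamma(shape α, rate β) prior, the Poisson likelihood is conjugate: the posterior is Gamma(α + ΣXᵢ, β + n).
Batch 1: sum of counts S = 76 over n = 7 hours.
After batch 1: Gamma(α+S, β+n) = Gamma(11.4+76, 1.7+7) = Gamma(87.4, 8.7).
Batch 2: sum of counts S = 96 over n = 10 hours.
After batch 2: Gamma(α+S, β+n) = Gamma(87.4+96, 8.7+10) = Gamma(183.4, 18.7).
Var = α/β² = 183.4/18.7² = 0.5245.

0.5245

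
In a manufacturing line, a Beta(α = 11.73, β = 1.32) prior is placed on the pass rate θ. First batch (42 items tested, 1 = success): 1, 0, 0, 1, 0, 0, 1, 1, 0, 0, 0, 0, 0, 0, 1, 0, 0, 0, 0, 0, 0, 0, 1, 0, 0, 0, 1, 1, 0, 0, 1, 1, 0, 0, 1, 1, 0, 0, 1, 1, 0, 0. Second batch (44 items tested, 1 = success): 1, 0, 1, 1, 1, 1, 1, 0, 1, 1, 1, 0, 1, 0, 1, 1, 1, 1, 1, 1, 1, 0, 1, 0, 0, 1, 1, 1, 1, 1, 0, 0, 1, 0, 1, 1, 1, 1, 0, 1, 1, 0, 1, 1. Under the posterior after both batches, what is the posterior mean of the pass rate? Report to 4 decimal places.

0.5828

The Beta prior is conjugate to a Binomial/Bernoulli likelihood; the update adds successes to α and failures to β.
After batch 1: Beta(11.73+14, 1.32+28) = Beta(25.73, 29.32).
After batch 2: Beta(25.73+32, 29.32+12) = Beta(57.73, 41.32).
Posterior mean = α/(α+β) = 57.73/99.05 = 0.5828.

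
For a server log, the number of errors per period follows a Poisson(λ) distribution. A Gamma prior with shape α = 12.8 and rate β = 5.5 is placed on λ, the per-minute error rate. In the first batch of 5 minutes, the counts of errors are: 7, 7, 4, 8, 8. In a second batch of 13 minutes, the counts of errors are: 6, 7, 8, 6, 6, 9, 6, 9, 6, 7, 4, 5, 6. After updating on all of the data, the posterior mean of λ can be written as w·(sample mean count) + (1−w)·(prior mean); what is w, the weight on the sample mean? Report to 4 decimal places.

With a Gamma(shape α, rate β) prior, the Poisson likelihood is conjugate: the posterior is Gamma(α + ΣXᵢ, β + n).
Total number of minutes: n = 5 + 13 = 18.
Posterior mean = (α₀+S)/(β₀+n) = [n/(β₀+n)]·(S/n) + [β₀/(β₀+n)]·(α₀/β₀), so only n and β₀ enter the weight.
Weight on data w = n/(β₀+n) = 18/(5.5+18) = 18/23.5 = 0.7660.

0.7660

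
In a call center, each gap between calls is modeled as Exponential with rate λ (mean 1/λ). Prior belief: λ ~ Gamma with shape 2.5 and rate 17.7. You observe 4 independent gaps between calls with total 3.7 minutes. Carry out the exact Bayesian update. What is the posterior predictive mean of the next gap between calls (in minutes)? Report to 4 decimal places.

With a Gamma(shape α, rate β) prior on the exponential rate λ, the posterior after n observations with total T = Σxᵢ is Gamma(α+n, β+T).
Posterior: Gamma(2.5+4, 17.7+3.7) = Gamma(6.5, 21.4).
The predictive distribution for the next observation is Lomax; its mean is β/(α−1) = 21.4/5.5 = 3.8909.

3.8909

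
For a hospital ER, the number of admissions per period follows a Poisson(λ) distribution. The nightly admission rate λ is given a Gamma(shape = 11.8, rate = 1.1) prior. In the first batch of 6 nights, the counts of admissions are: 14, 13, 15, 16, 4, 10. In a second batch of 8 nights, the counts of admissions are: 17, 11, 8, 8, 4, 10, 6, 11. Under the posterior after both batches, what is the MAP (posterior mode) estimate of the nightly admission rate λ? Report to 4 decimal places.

With a Gamma(shape α, rate β) prior, the Poisson likelihood is conjugate: the posterior is Gamma(α + ΣXᵢ, β + n).
Batch 1: sum of counts S = 72 over n = 6 nights.
After batch 1: Gamma(α+S, β+n) = Gamma(11.8+72, 1.1+6) = Gamma(83.8, 7.1).
Batch 2: sum of counts S = 75 over n = 8 nights.
After batch 2: Gamma(α+S, β+n) = Gamma(83.8+75, 7.1+8) = Gamma(158.8, 15.1).
Mode of Gamma(α,β) for α≥1 is (α−1)/β = 157.8/15.1 = 10.4503.

10.4503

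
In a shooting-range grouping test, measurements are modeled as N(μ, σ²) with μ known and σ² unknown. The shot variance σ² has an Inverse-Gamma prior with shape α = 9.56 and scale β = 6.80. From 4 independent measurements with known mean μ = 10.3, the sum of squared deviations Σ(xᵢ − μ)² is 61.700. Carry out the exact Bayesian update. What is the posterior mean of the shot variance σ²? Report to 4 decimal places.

With known mean μ and an Inverse-Gamma(α, β) prior on σ², the Normal likelihood is conjugate: posterior is Inv-Gamma(α + n/2, β + Σ(xᵢ−μ)²/2).
Posterior: Inv-Gamma(9.56 + 4/2, 6.80 + 61.700/2) = Inv-Gamma(11.56, 37.6500).
E[σ²|data] = β/(α−1) = 37.6500/10.56 = 3.5653.

3.5653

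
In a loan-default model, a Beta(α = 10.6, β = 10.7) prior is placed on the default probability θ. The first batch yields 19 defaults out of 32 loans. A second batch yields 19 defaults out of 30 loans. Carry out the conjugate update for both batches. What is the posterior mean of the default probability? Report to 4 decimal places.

0.5834

The Beta prior is conjugate to a Binomial/Bernoulli likelihood; the update adds successes to α and failures to β.
After batch 1: Beta(10.6+19, 10.7+13) = Beta(29.6, 23.7).
After batch 2: Beta(29.6+19, 23.7+11) = Beta(48.6, 34.7).
Posterior mean = α/(α+β) = 48.6/83.3 = 0.5834.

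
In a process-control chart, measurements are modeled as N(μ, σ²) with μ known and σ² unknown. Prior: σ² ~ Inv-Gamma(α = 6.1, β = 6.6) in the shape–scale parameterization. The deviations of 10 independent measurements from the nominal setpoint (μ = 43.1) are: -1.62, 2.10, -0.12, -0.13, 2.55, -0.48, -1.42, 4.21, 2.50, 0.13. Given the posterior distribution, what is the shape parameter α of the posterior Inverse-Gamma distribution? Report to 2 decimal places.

With known mean μ and an Inverse-Gamma(α, β) prior on σ², the Normal likelihood is conjugate: posterior is Inv-Gamma(α + n/2, β + Σ(xᵢ−μ)²/2).
Σ(xᵢ−μ)² = (-1.62)² + (2.10)² + (-0.12)² + (-0.13)² + (2.55)² + (-0.48)² + (-1.42)² + (4.21)² + (2.50)² + (0.13)² = 39.8060.
Posterior: Inv-Gamma(6.1 + 10/2, 6.6 + 39.8060/2) = Inv-Gamma(11.10, 26.50300).
Posterior α = 11.10.

11.10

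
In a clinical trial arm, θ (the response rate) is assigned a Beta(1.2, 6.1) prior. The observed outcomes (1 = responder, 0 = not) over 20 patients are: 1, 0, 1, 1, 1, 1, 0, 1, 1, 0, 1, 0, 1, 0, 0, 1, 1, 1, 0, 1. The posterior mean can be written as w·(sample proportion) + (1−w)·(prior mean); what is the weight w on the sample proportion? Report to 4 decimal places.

The Beta prior is conjugate to a Binomial/Bernoulli likelihood; the update adds successes to α and failures to β.
Posterior mean = (α₀+k)/(α₀+β₀+n) = [n/(α₀+β₀+n)]·(k/n) + [(α₀+β₀)/(α₀+β₀+n)]·α₀/(α₀+β₀), so only n and the prior enter the weight.
The weight on the data is w = n/(α₀+β₀+n) = 20/(1.2+6.1+20) = 20/27.3 = 0.7326.

0.7326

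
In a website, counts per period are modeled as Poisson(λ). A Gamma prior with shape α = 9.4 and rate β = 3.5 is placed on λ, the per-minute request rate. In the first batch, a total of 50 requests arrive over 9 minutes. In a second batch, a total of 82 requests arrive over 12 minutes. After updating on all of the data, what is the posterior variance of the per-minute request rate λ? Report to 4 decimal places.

With a Gamma(shape α, rate β) prior, the Poisson likelihood is conjugate: the posterior is Gamma(α + ΣXᵢ, β + n).
After batch 1: Gamma(α+S, β+n) = Gamma(9.4+50, 3.5+9) = Gamma(59.4, 12.5).
After batch 2: Gamma(α+S, β+n) = Gamma(59.4+82, 12.5+12) = Gamma(141.4, 24.5).
Var = α/β² = 141.4/24.5² = 0.2356.

0.2356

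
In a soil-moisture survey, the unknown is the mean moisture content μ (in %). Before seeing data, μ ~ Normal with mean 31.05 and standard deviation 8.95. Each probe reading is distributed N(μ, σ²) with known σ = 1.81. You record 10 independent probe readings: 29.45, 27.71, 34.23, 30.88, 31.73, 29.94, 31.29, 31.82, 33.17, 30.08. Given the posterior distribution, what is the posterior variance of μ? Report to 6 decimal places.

0.326276

For Normal data with known variance σ², a Normal(μ₀, σ₀²) prior on μ is conjugate. Posterior precision = 1/σ₀² + n/σ²; posterior mean is the precision-weighted average of μ₀ and x̄.
σ₀² = 8.95² = 80.1025, σ² = 1.81² = 3.2761; σ² + n·σ₀² = 3.2761 + 10·80.1025 = 804.3011.
Posterior precision = 1/σ₀² + n/σ² = 1/80.1025 + 10/3.2761 = (σ² + n·σ₀²)/(σ₀²σ²) = 804.3011/(80.1025·3.2761); posterior variance σₙ² = σ₀²σ²/(σ² + n·σ₀²) = 80.1025·3.2761/804.3011 = 0.326276.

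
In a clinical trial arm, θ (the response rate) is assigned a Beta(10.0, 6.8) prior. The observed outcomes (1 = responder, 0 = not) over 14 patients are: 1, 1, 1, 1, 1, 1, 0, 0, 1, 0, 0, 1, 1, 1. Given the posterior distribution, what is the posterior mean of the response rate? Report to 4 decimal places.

0.6494

The Beta prior is conjugate to a Binomial/Bernoulli likelihood; the update adds successes to α and failures to β.
Posterior: Beta(α+k, β+n−k) = Beta(10.0+10, 6.8+4) = Beta(20.0, 10.8).
Posterior mean = α/(α+β) = 20.0/30.8 = 0.6494.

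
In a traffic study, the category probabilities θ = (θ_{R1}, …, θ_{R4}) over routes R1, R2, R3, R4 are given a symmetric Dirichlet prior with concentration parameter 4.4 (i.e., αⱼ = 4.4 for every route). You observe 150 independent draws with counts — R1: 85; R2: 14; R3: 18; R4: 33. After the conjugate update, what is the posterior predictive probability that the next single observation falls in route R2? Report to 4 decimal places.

0.1098

The Dirichlet prior is conjugate to the Multinomial likelihood: each posterior αⱼ = prior αⱼ + observed count nⱼ.
Posterior concentration: (89.4, 18.4, 22.4, 37.4), total = 167.6.
P(next = R2 | data) = α_{R2}/Σα = 0.1098.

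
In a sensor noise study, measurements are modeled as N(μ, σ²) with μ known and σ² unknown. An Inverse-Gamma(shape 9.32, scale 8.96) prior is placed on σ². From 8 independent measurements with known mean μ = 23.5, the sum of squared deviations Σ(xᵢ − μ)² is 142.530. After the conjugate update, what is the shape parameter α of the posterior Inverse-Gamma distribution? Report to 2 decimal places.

With known mean μ and an Inverse-Gamma(α, β) prior on σ², the Normal likelihood is conjugate: posterior is Inv-Gamma(α + n/2, β + Σ(xᵢ−μ)²/2).
Posterior: Inv-Gamma(9.32 + 8/2, 8.96 + 142.530/2) = Inv-Gamma(13.32, 80.2250).
Posterior α = 13.32.

13.32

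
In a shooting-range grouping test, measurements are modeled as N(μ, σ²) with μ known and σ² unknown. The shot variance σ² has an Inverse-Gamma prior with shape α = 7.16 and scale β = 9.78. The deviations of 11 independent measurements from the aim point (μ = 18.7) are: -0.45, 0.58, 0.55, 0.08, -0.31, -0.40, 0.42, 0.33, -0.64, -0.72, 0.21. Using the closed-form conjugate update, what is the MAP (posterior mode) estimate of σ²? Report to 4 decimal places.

0.8024

With known mean μ and an Inverse-Gamma(α, β) prior on σ², the Normal likelihood is conjugate: posterior is Inv-Gamma(α + n/2, β + Σ(xᵢ−μ)²/2).
Σ(xᵢ−μ)² = (-0.45)² + (0.58)² + (0.55)² + (0.08)² + (-0.31)² + (-0.40)² + (0.42)² + (0.33)² + (-0.64)² + (-0.72)² + (0.21)² = 2.3613.
Posterior: Inv-Gamma(7.16 + 11/2, 9.78 + 2.3613/2) = Inv-Gamma(12.66, 10.96065).
Mode = β/(α+1) = 10.96065/13.66 = 0.8024.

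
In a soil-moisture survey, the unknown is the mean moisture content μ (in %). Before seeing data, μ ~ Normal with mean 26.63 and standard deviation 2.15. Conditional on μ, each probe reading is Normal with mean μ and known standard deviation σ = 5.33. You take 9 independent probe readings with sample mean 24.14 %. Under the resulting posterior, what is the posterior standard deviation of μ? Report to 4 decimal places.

For Normal data with known variance σ², a Normal(μ₀, σ₀²) prior on μ is conjugate. Posterior precision = 1/σ₀² + n/σ²; posterior mean is the precision-weighted average of μ₀ and x̄.
σ₀² = 2.15² = 4.6225, σ² = 5.33² = 28.4089; σ² + n·σ₀² = 28.4089 + 9·4.6225 = 70.0114.
Posterior precision = 1/σ₀² + n/σ² = 1/4.6225 + 9/28.4089 = (σ² + n·σ₀²)/(σ₀²σ²) = 70.0114/(4.6225·28.4089); posterior variance σₙ² = σ₀²σ²/(σ² + n·σ₀²) = 4.6225·28.4089/70.0114 = 1.875697.
Posterior SD = √σₙ² = √(4.6225·28.4089/70.0114) = 1.3696.

1.3696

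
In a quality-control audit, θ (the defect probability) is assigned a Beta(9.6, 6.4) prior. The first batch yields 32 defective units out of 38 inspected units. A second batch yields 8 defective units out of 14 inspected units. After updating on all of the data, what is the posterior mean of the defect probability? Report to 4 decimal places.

The Beta prior is conjugate to a Binomial/Bernoulli likelihood; the update adds successes to α and failures to β.
After batch 1: Beta(9.6+32, 6.4+6) = Beta(41.6, 12.4).
After batch 2: Beta(41.6+8, 12.4+6) = Beta(49.6, 18.4).
Posterior mean = α/(α+β) = 49.6/68.0 = 0.7294.

0.7294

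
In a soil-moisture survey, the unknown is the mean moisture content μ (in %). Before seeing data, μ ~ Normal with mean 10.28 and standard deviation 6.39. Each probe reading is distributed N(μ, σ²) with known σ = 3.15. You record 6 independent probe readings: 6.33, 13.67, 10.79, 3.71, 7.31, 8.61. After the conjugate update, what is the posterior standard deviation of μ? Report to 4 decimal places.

For Normal data with known variance σ², a Normal(μ₀, σ₀²) prior on μ is conjugate. Posterior precision = 1/σ₀² + n/σ²; posterior mean is the precision-weighted average of μ₀ and x̄.
σ₀² = 6.39² = 40.8321, σ² = 3.15² = 9.9225; σ² + n·σ₀² = 9.9225 + 6·40.8321 = 254.9151.
Posterior precision = 1/σ₀² + n/σ² = 1/40.8321 + 6/9.9225 = (σ² + n·σ₀²)/(σ₀²σ²) = 254.9151/(40.8321·9.9225); posterior variance σₙ² = σ₀²σ²/(σ² + n·σ₀²) = 40.8321·9.9225/254.9151 = 1.589378.
Posterior SD = √σₙ² = √(40.8321·9.9225/254.9151) = 1.2607.

1.2607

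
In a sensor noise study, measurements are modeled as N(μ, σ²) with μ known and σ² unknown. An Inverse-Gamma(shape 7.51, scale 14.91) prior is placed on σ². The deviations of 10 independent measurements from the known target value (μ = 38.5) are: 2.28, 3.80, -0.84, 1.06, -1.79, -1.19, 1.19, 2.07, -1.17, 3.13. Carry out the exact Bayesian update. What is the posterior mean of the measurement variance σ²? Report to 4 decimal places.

With known mean μ and an Inverse-Gamma(α, β) prior on σ², the Normal likelihood is conjugate: posterior is Inv-Gamma(α + n/2, β + Σ(xᵢ−μ)²/2).
Σ(xᵢ−μ)² = (2.28)² + (3.80)² + (-0.84)² + (1.06)² + (-1.79)² + (-1.19)² + (1.19)² + (2.07)² + (-1.17)² + (3.13)² = 42.9546.
Posterior: Inv-Gamma(7.51 + 10/2, 14.91 + 42.9546/2) = Inv-Gamma(12.51, 36.38730).
E[σ²|data] = β/(α−1) = 36.38730/11.51 = 3.1614.

3.1614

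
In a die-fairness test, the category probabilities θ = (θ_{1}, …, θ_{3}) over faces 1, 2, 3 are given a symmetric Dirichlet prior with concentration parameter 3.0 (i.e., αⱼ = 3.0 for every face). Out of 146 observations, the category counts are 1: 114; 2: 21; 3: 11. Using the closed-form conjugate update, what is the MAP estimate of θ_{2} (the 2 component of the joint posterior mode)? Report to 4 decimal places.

The Dirichlet prior is conjugate to the Multinomial likelihood: each posterior αⱼ = prior αⱼ + observed count nⱼ.
Posterior concentration: (117.0, 24.0, 14.0), total = 155.0.
Joint mode component: (α_{2}−1)/(Σα−K) = 23.0/152.0 = 0.1513.

0.1513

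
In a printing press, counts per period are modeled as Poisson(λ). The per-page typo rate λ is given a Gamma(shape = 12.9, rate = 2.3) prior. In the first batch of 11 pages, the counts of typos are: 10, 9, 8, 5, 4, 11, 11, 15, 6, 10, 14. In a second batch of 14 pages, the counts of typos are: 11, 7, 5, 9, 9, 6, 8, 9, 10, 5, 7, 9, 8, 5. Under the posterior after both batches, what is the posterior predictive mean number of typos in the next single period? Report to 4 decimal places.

8.2015

With a Gamma(shape α, rate β) prior, the Poisson likelihood is conjugate: the posterior is Gamma(α + ΣXᵢ, β + n).
Batch 1: sum of counts S = 103 over n = 11 pages.
After batch 1: Gamma(α+S, β+n) = Gamma(12.9+103, 2.3+11) = Gamma(115.9, 13.3).
Batch 2: sum of counts S = 108 over n = 14 pages.
After batch 2: Gamma(α+S, β+n) = Gamma(115.9+108, 13.3+14) = Gamma(223.9, 27.3).
The predictive distribution for one future period is NegBinom with mean α/β = 8.2015.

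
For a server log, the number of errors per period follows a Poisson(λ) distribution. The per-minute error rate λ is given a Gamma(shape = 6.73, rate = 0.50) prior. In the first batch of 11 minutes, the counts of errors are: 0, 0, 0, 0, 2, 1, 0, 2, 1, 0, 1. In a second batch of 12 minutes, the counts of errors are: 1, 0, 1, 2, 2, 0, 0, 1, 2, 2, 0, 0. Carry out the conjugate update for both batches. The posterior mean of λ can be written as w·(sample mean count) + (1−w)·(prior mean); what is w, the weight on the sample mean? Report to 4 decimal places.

With a Gamma(shape α, rate β) prior, the Poisson likelihood is conjugate: the posterior is Gamma(α + ΣXᵢ, β + n).
Total number of minutes: n = 11 + 12 = 23.
Posterior mean = (α₀+S)/(β₀+n) = [n/(β₀+n)]·(S/n) + [β₀/(β₀+n)]·(α₀/β₀), so only n and β₀ enter the weight.
Weight on data w = n/(β₀+n) = 23/(0.50+23) = 23/23.50 = 0.9787.

0.9787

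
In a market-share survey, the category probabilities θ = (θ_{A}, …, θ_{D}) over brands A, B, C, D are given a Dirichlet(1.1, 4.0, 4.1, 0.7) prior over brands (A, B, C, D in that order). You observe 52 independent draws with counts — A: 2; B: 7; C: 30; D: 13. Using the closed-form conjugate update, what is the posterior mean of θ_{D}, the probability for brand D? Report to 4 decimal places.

0.2213

The Dirichlet prior is conjugate to the Multinomial likelihood: each posterior αⱼ = prior αⱼ + observed count nⱼ.
Posterior concentration: (3.1, 11.0, 34.1, 13.7), total = 61.9.
E[θ_{D}|data] = α_{D}/Σα = 13.7/61.9 = 0.2213.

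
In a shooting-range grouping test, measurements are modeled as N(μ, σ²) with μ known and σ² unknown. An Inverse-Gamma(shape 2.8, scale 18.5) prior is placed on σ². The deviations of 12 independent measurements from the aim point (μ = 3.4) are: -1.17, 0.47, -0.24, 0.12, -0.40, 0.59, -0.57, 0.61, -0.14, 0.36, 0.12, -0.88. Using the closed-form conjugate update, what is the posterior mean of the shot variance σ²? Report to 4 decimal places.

With known mean μ and an Inverse-Gamma(α, β) prior on σ², the Normal likelihood is conjugate: posterior is Inv-Gamma(α + n/2, β + Σ(xᵢ−μ)²/2).
Σ(xᵢ−μ)² = (-1.17)² + (0.47)² + (-0.24)² + (0.12)² + (-0.40)² + (0.59)² + (-0.57)² + (0.61)² + (-0.14)² + (0.36)² + (0.12)² + (-0.88)² = 3.8049.
Posterior: Inv-Gamma(2.8 + 12/2, 18.5 + 3.8049/2) = Inv-Gamma(8.80, 20.40245).
E[σ²|data] = β/(α−1) = 20.40245/7.80 = 2.6157.

2.6157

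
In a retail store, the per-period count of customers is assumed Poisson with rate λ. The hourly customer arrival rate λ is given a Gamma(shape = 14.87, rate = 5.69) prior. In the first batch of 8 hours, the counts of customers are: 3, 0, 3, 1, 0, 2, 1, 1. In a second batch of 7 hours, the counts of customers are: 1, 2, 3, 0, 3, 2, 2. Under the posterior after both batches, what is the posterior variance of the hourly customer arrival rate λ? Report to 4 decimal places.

0.0908

With a Gamma(shape α, rate β) prior, the Poisson likelihood is conjugate: the posterior is Gamma(α + ΣXᵢ, β + n).
Batch 1: sum of counts S = 11 over n = 8 hours.
After batch 1: Gamma(α+S, β+n) = Gamma(14.87+11, 5.69+8) = Gamma(25.87, 13.69).
Batch 2: sum of counts S = 13 over n = 7 hours.
After batch 2: Gamma(α+S, β+n) = Gamma(25.87+13, 13.69+7) = Gamma(38.87, 20.69).
Var = α/β² = 38.87/20.69² = 0.0908.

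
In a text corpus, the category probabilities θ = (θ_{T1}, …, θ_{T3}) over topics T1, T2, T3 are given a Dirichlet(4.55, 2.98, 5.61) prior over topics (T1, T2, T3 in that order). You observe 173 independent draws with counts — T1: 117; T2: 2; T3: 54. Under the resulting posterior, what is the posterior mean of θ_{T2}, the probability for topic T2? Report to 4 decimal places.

0.0268

The Dirichlet prior is conjugate to the Multinomial likelihood: each posterior αⱼ = prior αⱼ + observed count nⱼ.
Posterior concentration: (121.55, 4.98, 59.61), total = 186.14.
E[θ_{T2}|data] = α_{T2}/Σα = 4.98/186.14 = 0.0268.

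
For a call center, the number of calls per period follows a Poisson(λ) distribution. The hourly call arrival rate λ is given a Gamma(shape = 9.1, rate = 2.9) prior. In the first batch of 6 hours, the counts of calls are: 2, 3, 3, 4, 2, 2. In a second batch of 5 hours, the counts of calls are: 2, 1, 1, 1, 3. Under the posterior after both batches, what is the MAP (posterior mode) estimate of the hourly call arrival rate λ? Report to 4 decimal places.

With a Gamma(shape α, rate β) prior, the Poisson likelihood is conjugate: the posterior is Gamma(α + ΣXᵢ, β + n).
Batch 1: sum of counts S = 16 over n = 6 hours.
After batch 1: Gamma(α+S, β+n) = Gamma(9.1+16, 2.9+6) = Gamma(25.1, 8.9).
Batch 2: sum of counts S = 8 over n = 5 hours.
After batch 2: Gamma(α+S, β+n) = Gamma(25.1+8, 8.9+5) = Gamma(33.1, 13.9).
Mode of Gamma(α,β) for α≥1 is (α−1)/β = 32.1/13.9 = 2.3094.

2.3094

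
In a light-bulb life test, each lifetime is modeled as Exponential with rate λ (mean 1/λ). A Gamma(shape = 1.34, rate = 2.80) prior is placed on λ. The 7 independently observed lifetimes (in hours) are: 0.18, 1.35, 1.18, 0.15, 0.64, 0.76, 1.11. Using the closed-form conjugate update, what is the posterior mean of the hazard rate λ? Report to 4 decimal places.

1.0208

With a Gamma(shape α, rate β) prior on the exponential rate λ, the posterior after n observations with total T = Σxᵢ is Gamma(α+n, β+T).
Sum of observations T = 5.37 hours; n = 7.
Posterior: Gamma(1.34+7, 2.80+5.37) = Gamma(8.34, 8.17).
Posterior mean of λ = α/β = 8.34/8.17 = 1.0208.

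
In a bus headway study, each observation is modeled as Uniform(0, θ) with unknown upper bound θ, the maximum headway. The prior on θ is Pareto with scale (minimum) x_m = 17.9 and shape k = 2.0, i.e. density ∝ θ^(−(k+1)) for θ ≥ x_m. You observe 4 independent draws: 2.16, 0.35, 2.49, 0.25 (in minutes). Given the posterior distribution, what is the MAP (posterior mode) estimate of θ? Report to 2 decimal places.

17.90

A Pareto(scale x_m, shape k) prior on the upper bound θ of Uniform(0, θ) is conjugate: posterior is Pareto(max(x_m, max xᵢ), k + n).
Sample maximum = 2.49; prior scale x_m = 17.9 → posterior scale = max = 17.90.
Posterior shape = 2.0 + 4 = 6.0.
The Pareto density is decreasing on [x_m, ∞), so the mode is x_m = 17.90.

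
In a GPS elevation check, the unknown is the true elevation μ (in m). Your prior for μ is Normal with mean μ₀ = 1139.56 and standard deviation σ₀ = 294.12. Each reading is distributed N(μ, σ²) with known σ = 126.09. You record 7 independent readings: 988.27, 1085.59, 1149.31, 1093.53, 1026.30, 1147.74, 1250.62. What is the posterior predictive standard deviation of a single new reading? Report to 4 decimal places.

134.5802

For Normal data with known variance σ², a Normal(μ₀, σ₀²) prior on μ is conjugate. Posterior precision = 1/σ₀² + n/σ²; posterior mean is the precision-weighted average of μ₀ and x̄.
σ₀² = 294.12² = 86506.5744, σ² = 126.09² = 15898.6881; σ² + n·σ₀² = 15898.6881 + 7·86506.5744 = 621444.7089.
Posterior precision = 1/σ₀² + n/σ² = 1/86506.5744 + 7/15898.6881 = (σ² + n·σ₀²)/(σ₀²σ²) = 621444.7089/(86506.5744·15898.6881); posterior variance σₙ² = σ₀²σ²/(σ² + n·σ₀²) = 86506.5744·15898.6881/621444.7089 = 2213.135015.
Predictive variance for one new observation = σₙ² + σ² = 86506.5744·15898.6881/621444.7089 + 15898.6881 = σ²·(σ₀² + 621444.7089)/621444.7089 = 15898.6881·707951.2833/621444.7089 = 18111.823115; SD = √(15898.6881·707951.2833/621444.7089) = 134.5802.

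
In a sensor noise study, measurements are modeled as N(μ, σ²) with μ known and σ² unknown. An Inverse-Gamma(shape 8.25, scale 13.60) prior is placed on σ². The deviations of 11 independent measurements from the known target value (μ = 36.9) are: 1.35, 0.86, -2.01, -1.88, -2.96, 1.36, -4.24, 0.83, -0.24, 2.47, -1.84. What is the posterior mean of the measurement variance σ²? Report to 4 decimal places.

2.9866

With known mean μ and an Inverse-Gamma(α, β) prior on σ², the Normal likelihood is conjugate: posterior is Inv-Gamma(α + n/2, β + Σ(xᵢ−μ)²/2).
Σ(xᵢ−μ)² = (1.35)² + (0.86)² + (-2.01)² + (-1.88)² + (-2.96)² + (1.36)² + (-4.24)² + (0.83)² + (-0.24)² + (2.47)² + (-1.84)² = 48.9584.
Posterior: Inv-Gamma(8.25 + 11/2, 13.60 + 48.9584/2) = Inv-Gamma(13.75, 38.07920).
E[σ²|data] = β/(α−1) = 38.07920/12.75 = 2.9866.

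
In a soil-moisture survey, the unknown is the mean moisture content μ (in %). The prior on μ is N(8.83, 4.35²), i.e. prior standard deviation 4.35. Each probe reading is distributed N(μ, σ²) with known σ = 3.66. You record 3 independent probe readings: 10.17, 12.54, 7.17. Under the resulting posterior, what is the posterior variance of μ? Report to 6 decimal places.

3.612700

For Normal data with known variance σ², a Normal(μ₀, σ₀²) prior on μ is conjugate. Posterior precision = 1/σ₀² + n/σ²; posterior mean is the precision-weighted average of μ₀ and x̄.
σ₀² = 4.35² = 18.9225, σ² = 3.66² = 13.3956; σ² + n·σ₀² = 13.3956 + 3·18.9225 = 70.1631.
Posterior precision = 1/σ₀² + n/σ² = 1/18.9225 + 3/13.3956 = (σ² + n·σ₀²)/(σ₀²σ²) = 70.1631/(18.9225·13.3956); posterior variance σₙ² = σ₀²σ²/(σ² + n·σ₀²) = 18.9225·13.3956/70.1631 = 3.612700.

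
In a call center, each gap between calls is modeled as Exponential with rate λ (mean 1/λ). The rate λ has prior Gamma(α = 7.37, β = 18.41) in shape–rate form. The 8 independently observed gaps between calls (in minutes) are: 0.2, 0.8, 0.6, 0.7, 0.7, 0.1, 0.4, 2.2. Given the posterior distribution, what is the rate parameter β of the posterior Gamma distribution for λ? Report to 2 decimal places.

With a Gamma(shape α, rate β) prior on the exponential rate λ, the posterior after n observations with total T = Σxᵢ is Gamma(α+n, β+T).
Sum of observations T = 5.7 minutes; n = 8.
Posterior: Gamma(7.37+8, 18.41+5.7) = Gamma(15.37, 24.11).
Posterior β = 24.11.

24.11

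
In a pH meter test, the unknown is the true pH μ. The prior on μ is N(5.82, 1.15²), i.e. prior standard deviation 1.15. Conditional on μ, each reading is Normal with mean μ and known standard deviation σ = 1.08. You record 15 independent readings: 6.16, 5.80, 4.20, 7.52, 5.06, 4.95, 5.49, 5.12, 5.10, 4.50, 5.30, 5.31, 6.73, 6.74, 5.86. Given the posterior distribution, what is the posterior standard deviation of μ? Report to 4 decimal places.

0.2710

For Normal data with known variance σ², a Normal(μ₀, σ₀²) prior on μ is conjugate. Posterior precision = 1/σ₀² + n/σ²; posterior mean is the precision-weighted average of μ₀ and x̄.
σ₀² = 1.15² = 1.3225, σ² = 1.08² = 1.1664; σ² + n·σ₀² = 1.1664 + 15·1.3225 = 21.0039.
Posterior precision = 1/σ₀² + n/σ² = 1/1.3225 + 15/1.1664 = (σ² + n·σ₀²)/(σ₀²σ²) = 21.0039/(1.3225·1.1664); posterior variance σₙ² = σ₀²σ²/(σ² + n·σ₀²) = 1.3225·1.1664/21.0039 = 0.073442.
Posterior SD = √σₙ² = √(1.3225·1.1664/21.0039) = 0.2710.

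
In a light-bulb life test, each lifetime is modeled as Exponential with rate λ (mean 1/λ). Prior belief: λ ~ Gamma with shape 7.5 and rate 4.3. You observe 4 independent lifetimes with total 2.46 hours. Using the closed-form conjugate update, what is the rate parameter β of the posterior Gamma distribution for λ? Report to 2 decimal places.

6.76

With a Gamma(shape α, rate β) prior on the exponential rate λ, the posterior after n observations with total T = Σxᵢ is Gamma(α+n, β+T).
Posterior: Gamma(7.5+4, 4.3+2.46) = Gamma(11.5, 6.76).
Posterior β = 6.76.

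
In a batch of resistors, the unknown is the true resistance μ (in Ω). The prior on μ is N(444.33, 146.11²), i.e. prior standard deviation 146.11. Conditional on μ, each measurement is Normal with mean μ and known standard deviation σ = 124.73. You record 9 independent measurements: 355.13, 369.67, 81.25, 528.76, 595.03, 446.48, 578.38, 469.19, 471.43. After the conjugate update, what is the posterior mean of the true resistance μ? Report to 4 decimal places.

For Normal data with known variance σ², a Normal(μ₀, σ₀²) prior on μ is conjugate. Posterior precision = 1/σ₀² + n/σ²; posterior mean is the precision-weighted average of μ₀ and x̄.
Σxᵢ = 355.13 + 369.67 + 81.25 + 528.76 + 595.03 + 446.48 + 578.38 + 469.19 + 471.43 = 3895.32, so n·x̄ = 3895.32.
σ₀² = 146.11² = 21348.1321, σ² = 124.73² = 15557.5729; σ² + n·σ₀² = 15557.5729 + 9·21348.1321 = 207690.7618.
Posterior mean = (μ₀/σ₀² + n·x̄/σ²)/(1/σ₀² + n/σ²) = (σ²·μ₀ + σ₀²·n·x̄)/(σ² + n·σ₀²) = (15557.5729·444.33 + 21348.1321·3895.32)/207690.7618 = 90070502.298429/207690.7618 = 433.6760.

433.6760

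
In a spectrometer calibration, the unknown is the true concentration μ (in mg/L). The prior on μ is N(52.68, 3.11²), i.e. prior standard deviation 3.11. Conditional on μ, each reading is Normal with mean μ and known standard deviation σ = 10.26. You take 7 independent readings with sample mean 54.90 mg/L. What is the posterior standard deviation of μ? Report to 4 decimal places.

For Normal data with known variance σ², a Normal(μ₀, σ₀²) prior on μ is conjugate. Posterior precision = 1/σ₀² + n/σ²; posterior mean is the precision-weighted average of μ₀ and x̄.
σ₀² = 3.11² = 9.6721, σ² = 10.26² = 105.2676; σ² + n·σ₀² = 105.2676 + 7·9.6721 = 172.9723.
Posterior precision = 1/σ₀² + n/σ² = 1/9.6721 + 7/105.2676 = (σ² + n·σ₀²)/(σ₀²σ²) = 172.9723/(9.6721·105.2676); posterior variance σₙ² = σ₀²σ²/(σ² + n·σ₀²) = 9.6721·105.2676/172.9723 = 5.886253.
Posterior SD = √σₙ² = √(9.6721·105.2676/172.9723) = 2.4262.

2.4262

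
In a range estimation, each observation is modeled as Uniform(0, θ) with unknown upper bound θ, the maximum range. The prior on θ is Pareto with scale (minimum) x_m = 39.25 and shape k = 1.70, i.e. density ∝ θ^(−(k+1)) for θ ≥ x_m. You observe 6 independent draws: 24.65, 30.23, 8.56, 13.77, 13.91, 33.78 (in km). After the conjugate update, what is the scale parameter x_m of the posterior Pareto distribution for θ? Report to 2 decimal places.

A Pareto(scale x_m, shape k) prior on the upper bound θ of Uniform(0, θ) is conjugate: posterior is Pareto(max(x_m, max xᵢ), k + n).
Sample maximum = 33.78; prior scale x_m = 39.25 → posterior scale = max = 39.25.
Posterior shape = 1.70 + 6 = 7.70.
Posterior scale x_m = 39.25.

39.25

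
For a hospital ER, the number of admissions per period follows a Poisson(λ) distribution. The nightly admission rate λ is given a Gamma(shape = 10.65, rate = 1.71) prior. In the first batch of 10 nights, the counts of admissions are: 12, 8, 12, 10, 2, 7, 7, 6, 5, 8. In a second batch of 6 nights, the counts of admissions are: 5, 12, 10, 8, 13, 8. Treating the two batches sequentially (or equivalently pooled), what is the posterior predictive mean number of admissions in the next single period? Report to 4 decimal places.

With a Gamma(shape α, rate β) prior, the Poisson likelihood is conjugate: the posterior is Gamma(α + ΣXᵢ, β + n).
Batch 1: sum of counts S = 77 over n = 10 nights.
After batch 1: Gamma(α+S, β+n) = Gamma(10.65+77, 1.71+10) = Gamma(87.65, 11.71).
Batch 2: sum of counts S = 56 over n = 6 nights.
After batch 2: Gamma(α+S, β+n) = Gamma(87.65+56, 11.71+6) = Gamma(143.65, 17.71).
The predictive distribution for one future period is NegBinom with mean α/β = 8.1112.

8.1112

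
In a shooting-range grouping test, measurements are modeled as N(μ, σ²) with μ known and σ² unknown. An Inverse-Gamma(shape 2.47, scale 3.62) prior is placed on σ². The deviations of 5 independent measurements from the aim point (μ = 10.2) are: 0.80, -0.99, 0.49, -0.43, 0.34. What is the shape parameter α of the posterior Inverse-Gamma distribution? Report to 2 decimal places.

4.97

With known mean μ and an Inverse-Gamma(α, β) prior on σ², the Normal likelihood is conjugate: posterior is Inv-Gamma(α + n/2, β + Σ(xᵢ−μ)²/2).
Σ(xᵢ−μ)² = (0.80)² + (-0.99)² + (0.49)² + (-0.43)² + (0.34)² = 2.1607.
Posterior: Inv-Gamma(2.47 + 5/2, 3.62 + 2.1607/2) = Inv-Gamma(4.97, 4.70035).
Posterior α = 4.97.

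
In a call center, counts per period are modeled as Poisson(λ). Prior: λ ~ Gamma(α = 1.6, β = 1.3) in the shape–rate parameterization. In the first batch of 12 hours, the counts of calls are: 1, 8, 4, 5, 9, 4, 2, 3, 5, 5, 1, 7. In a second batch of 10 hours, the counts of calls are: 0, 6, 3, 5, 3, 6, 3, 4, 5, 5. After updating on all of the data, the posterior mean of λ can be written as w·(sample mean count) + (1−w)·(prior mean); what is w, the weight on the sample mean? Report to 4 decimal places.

0.9442

With a Gamma(shape α, rate β) prior, the Poisson likelihood is conjugate: the posterior is Gamma(α + ΣXᵢ, β + n).
Total number of hours: n = 12 + 10 = 22.
Posterior mean = (α₀+S)/(β₀+n) = [n/(β₀+n)]·(S/n) + [β₀/(β₀+n)]·(α₀/β₀), so only n and β₀ enter the weight.
Weight on data w = n/(β₀+n) = 22/(1.3+22) = 22/23.3 = 0.9442.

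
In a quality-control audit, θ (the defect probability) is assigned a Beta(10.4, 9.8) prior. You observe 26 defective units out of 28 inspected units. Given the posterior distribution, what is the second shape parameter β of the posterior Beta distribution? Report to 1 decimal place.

11.8

The Beta prior is conjugate to a Binomial/Bernoulli likelihood; the update adds successes to α and failures to β.
Posterior: Beta(α+k, β+n−k) = Beta(10.4+26, 9.8+2) = Beta(36.4, 11.8).
Posterior β = 11.8.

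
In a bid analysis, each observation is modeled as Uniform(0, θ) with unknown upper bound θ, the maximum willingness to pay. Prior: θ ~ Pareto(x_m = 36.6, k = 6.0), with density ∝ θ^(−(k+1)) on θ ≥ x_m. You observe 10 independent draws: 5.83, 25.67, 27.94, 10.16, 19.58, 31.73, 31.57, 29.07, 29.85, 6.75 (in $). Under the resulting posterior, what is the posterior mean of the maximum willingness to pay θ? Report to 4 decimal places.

A Pareto(scale x_m, shape k) prior on the upper bound θ of Uniform(0, θ) is conjugate: posterior is Pareto(max(x_m, max xᵢ), k + n).
Sample maximum = 31.73; prior scale x_m = 36.6 → posterior scale = max = 36.60.
Posterior shape = 6.0 + 10 = 16.0.
E[θ|data] = k·x_m/(k−1) = 16.0·36.60/15.0 = 39.0400.

39.0400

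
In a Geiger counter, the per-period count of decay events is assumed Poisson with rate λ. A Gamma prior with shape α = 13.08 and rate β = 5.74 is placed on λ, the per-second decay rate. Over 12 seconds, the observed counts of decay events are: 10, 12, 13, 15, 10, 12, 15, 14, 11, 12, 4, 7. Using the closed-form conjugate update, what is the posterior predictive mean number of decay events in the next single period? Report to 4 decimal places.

With a Gamma(shape α, rate β) prior, the Poisson likelihood is conjugate: the posterior is Gamma(α + ΣXᵢ, β + n).
Sum of counts S = 135 over n = 12 seconds.
Posterior: Gamma(α+S, β+n) = Gamma(13.08+135, 5.74+12) = Gamma(148.08, 17.74).
The predictive distribution for one future period is NegBinom with mean α/β = 8.3472.

8.3472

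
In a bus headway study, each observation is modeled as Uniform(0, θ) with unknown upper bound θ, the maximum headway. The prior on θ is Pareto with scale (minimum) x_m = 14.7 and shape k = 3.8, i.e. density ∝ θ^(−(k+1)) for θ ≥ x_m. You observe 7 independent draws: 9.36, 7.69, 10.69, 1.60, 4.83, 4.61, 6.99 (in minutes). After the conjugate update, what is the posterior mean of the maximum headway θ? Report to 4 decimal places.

16.2000

A Pareto(scale x_m, shape k) prior on the upper bound θ of Uniform(0, θ) is conjugate: posterior is Pareto(max(x_m, max xᵢ), k + n).
Sample maximum = 10.69; prior scale x_m = 14.7 → posterior scale = max = 14.70.
Posterior shape = 3.8 + 7 = 10.8.
E[θ|data] = k·x_m/(k−1) = 10.8·14.70/9.8 = 16.2000.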